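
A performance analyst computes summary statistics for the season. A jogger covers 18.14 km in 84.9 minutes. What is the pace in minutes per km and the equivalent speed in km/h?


Pace = time / distance = 84.9 min / 18.14 km = 4.6803 min/km
Speed = distance / time_in_hours = 18.14 / 1.415 hr
Speed = 12.8198 km/h

4.6803 min/km, 12.8198 km/h


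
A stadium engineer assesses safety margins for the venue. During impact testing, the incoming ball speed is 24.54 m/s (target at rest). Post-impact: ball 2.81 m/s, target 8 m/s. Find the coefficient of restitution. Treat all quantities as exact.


e = (v2_after - v1_after) / (v1_before - v2_before)
Numerator = 8 - 2.81 = 5.19
Denominator = 24.54 - 0 = 24.54
e = 5.19 / 24.54 = 0.2115

0.2115


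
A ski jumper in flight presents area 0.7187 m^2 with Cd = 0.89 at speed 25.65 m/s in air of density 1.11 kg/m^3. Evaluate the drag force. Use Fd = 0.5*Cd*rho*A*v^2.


Fd = 0.5 * Cd * rho * A * v^2
Fd = 0.5 * 0.89 * 1.11 * 0.7187 * 25.65^2
v^2 = 657.9225
Fd = 0.5 * 0.89 * 1.11 * 0.7187 * 657.9225 = 233.5637 N

233.5637 N


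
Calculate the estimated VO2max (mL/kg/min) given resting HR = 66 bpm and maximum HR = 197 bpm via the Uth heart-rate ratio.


VO2max = 15.3 * HRmax / HRrest
VO2max = 15.3 * 197 / 66
VO2max = 3014.1 / 66 = 45.6682 mL/kg/min

45.6682 mL/kg/min


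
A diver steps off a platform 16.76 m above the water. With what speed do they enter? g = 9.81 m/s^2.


v = sqrt(2 * g * h)
v = sqrt(2 * 9.81 * 16.76)
v = sqrt(328.8312) = 18.1337 m/s

18.1337 m/s


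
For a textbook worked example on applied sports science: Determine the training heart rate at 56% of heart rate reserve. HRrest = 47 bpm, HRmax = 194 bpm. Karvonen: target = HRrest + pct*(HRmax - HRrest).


Target = HRrest + pct*(HRmax - HRrest)
Heart rate reserve = HRmax - HRrest = 194 - 47 = 147 bpm
Fraction = 56% = 0.56
Target = 47 + 0.56 * 147
Target = 47 + 82.32 = 129.32 bpm

129.32 bpm


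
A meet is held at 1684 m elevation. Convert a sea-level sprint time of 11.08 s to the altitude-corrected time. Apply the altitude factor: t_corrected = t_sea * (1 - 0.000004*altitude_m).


Correction factor = 1 - 0.000004 * 1684 = 0.993264
t_corrected = t_sea * factor = 11.08 * 0.993264
t_corrected = 11.0054 s

11.0054 s


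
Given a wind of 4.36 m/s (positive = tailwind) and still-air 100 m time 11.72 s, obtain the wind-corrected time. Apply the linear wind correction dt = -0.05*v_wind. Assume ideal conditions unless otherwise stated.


dt = -0.05 * v_wind = -0.05 * 4.36 = -0.218 s
t_corrected = t_still + dt = 11.72 + (-0.218)
t_corrected = 11.502 s

11.502 s


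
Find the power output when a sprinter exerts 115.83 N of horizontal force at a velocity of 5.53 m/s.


P = F * v
P = 115.83 * 5.53
P = 640.5399 W

640.5399 W


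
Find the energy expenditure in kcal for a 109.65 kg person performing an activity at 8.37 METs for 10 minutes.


kcal = MET * mass * time_hr
Convert time: 10 min = 0.1667 hr
kcal = 8.37 * 109.65 * 0.1667
kcal = 152.9617 kcal

152.9617 kcal


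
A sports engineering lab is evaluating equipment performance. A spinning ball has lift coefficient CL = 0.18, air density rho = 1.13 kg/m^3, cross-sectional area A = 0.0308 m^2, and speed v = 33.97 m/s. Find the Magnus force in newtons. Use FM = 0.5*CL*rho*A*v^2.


FM = 0.5 * CL * rho * A * v^2
FM = 0.5 * 0.18 * 1.13 * 0.0308 * 33.97^2
v^2 = 1153.9609
FM = 0.5 * 0.18 * 1.13 * 0.0308 * 1153.9609 = 3.6146 N

3.6146 N


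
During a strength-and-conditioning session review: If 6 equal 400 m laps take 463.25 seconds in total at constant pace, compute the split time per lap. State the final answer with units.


Split time = total_time / n_laps = 463.25 / 6
Split time = 77.2083 s per lap

77.2083 s


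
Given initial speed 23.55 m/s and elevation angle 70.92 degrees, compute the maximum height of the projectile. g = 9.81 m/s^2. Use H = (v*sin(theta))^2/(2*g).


H = (v*sin(theta))^2 / (2*g)
vy = v*sin(theta) = 23.55 * sin(70.92 deg) = 22.2562 m/s
H = vy^2 / (2*g) = 495.34 / (2*9.81)
H = 495.34 / 19.62 = 25.2467 m

25.2467 m


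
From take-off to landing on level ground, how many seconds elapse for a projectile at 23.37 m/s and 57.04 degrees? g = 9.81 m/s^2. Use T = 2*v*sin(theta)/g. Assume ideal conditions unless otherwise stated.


T = 2*v*sin(theta)/g
sin(theta) = sin(57.04 deg) = 0.8391
T = 2*23.37*0.8391 / 9.81
T = 39.2172 / 9.81 = 3.9977 s

3.9977 s


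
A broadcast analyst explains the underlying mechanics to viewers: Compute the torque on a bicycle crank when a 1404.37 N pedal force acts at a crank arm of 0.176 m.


tau = F * d
tau = 1404.37 * 0.176
tau = 247.1691 N*m

247.1691 N*m


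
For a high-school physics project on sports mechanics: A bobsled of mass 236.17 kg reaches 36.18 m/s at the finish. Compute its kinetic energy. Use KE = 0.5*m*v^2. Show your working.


KE = 0.5 * m * v^2
KE = 0.5 * 236.17 * 36.18^2
KE = 0.5 * 236.17 * 1308.9924 = 154572.3676 J

154572.3676 J


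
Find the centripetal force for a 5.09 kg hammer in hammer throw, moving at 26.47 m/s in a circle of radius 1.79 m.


Fc = m * v^2 / r
v^2 = 26.47^2 = 700.6609
Fc = 5.09 * 700.6609 / 1.79
Fc = 3566.364 / 1.79 = 1992.3821 N

1992.3821 N


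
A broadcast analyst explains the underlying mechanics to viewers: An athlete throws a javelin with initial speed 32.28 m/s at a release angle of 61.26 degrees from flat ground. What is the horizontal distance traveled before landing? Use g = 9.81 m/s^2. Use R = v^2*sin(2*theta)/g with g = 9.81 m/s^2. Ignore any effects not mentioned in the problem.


R = v^2 * sin(2*theta) / g
Convert angle to radians: theta = 61.26 deg = 1.0692 rad
sin(2*theta) = sin(2.1384) = 0.8432
R = 32.28^2 * 0.8432 / 9.81
R = 1041.9984 * 0.8432 / 9.81 = 89.5634 m

89.5634 m


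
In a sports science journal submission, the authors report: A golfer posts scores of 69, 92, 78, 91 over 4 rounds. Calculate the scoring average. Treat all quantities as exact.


Average = sum / n
Sum = 330
Average = 330 / 4 = 82.5

82.5


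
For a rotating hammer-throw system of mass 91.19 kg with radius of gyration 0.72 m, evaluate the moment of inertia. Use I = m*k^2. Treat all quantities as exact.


I = m * k^2
I = 91.19 * 0.72^2
I = 91.19 * 0.5184 = 47.2729 kg*m^2

47.2729 kg*m^2


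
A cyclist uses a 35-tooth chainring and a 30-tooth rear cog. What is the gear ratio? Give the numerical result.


GR = front_teeth / rear_teeth
GR = 35 / 30
GR = 1.1667

1.1667


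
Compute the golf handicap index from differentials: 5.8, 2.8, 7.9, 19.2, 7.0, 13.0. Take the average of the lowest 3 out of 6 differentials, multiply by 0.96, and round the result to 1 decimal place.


All differentials: 5.8, 2.8, 7.9, 19.2, 7.0, 13.0
Sorted: 2.8, 5.8, 7.0, 7.9, 13.0, 19.2
Best 3: 2.8, 5.8, 7.0
Average of best = 15.6 / 3 = 5.2
Raw index = 5.2 * 0.96 = 4.992
Handicap index = round(4.992, 1) = 5.0

5.0


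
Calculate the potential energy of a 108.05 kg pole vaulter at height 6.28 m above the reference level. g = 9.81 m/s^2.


PE = m * g * h
PE = 108.05 * 9.81 * 6.28
PE = 1059.9705 * 6.28 = 6656.6147 J

6656.6147 J


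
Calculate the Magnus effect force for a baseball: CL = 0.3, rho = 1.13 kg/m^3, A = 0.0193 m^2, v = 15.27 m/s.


FM = 0.5 * CL * rho * A * v^2
FM = 0.5 * 0.3 * 1.13 * 0.0193 * 15.27^2
v^2 = 233.1729
FM = 0.5 * 0.3 * 1.13 * 0.0193 * 233.1729 = 0.7628 N

0.7628 N


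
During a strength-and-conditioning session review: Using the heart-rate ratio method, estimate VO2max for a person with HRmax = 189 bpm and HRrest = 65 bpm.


VO2max = 15.3 * HRmax / HRrest
VO2max = 15.3 * 189 / 65
VO2max = 2891.7 / 65 = 44.4877 mL/kg/min

44.4877 mL/kg/min


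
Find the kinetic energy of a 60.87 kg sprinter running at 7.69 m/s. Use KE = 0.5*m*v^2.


KE = 0.5 * m * v^2
KE = 0.5 * 60.87 * 7.69^2
KE = 0.5 * 60.87 * 59.1361 = 1799.8072 J

1799.8072 J


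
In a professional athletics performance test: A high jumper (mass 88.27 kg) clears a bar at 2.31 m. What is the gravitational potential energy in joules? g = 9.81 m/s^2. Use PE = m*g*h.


PE = m * g * h
PE = 88.27 * 9.81 * 2.31
PE = 865.9287 * 2.31 = 2000.2953 J

2000.2953 J


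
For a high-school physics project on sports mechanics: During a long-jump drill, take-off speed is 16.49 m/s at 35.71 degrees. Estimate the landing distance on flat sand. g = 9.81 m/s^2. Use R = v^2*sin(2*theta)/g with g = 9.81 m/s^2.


R = v^2 * sin(2*theta) / g
Convert angle to radians: theta = 35.71 deg = 0.6233 rad
sin(2*theta) = sin(1.2465) = 0.9479
R = 16.49^2 * 0.9479 / 9.81
R = 271.9201 * 0.9479 / 9.81 = 26.274 m

26.274 m


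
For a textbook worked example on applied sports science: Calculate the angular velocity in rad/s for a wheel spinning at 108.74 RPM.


omega = RPM * 2 * pi / 60
omega = 108.74 * 2 * 3.14159 / 60
omega = 683.2336 / 60 = 11.3872 rad/s

11.3872 rad/s


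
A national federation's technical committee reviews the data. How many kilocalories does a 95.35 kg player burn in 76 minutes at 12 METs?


kcal = MET * mass * time_hr
Convert time: 76 min = 1.2667 hr
kcal = 12 * 95.35 * 1.2667
kcal = 1449.32 kcal

1449.32 kcal


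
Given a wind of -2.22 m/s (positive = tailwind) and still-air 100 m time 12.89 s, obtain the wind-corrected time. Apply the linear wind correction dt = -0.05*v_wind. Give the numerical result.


dt = -0.05 * v_wind = -0.05 * -2.22 = 0.111 s
t_corrected = t_still + dt = 12.89 + (0.111)
t_corrected = 13.001 s

13.001 s


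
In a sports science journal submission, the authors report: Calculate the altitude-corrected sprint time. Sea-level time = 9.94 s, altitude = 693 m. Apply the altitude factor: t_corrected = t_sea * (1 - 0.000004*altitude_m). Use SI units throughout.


Correction factor = 1 - 0.000004 * 693 = 0.997228
t_corrected = t_sea * factor = 9.94 * 0.997228
t_corrected = 9.9124 s

9.9124 s


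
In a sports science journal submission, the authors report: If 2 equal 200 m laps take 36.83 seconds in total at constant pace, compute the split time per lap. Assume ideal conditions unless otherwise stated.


Split time = total_time / n_laps = 36.83 / 2
Split time = 18.415 s per lap

18.415 s


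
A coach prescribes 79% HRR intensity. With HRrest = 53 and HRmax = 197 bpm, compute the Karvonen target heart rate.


Target = HRrest + pct*(HRmax - HRrest)
Heart rate reserve = HRmax - HRrest = 197 - 53 = 144 bpm
Fraction = 79% = 0.79
Target = 53 + 0.79 * 144
Target = 53 + 113.76 = 166.76 bpm

166.76 bpm


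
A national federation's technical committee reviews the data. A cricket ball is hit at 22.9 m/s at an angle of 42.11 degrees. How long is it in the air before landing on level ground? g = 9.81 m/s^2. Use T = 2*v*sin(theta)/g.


T = 2*v*sin(theta)/g
sin(theta) = sin(42.11 deg) = 0.6706
T = 2*22.9*0.6706 / 9.81
T = 30.7115 / 9.81 = 3.1306 s

3.1306 s


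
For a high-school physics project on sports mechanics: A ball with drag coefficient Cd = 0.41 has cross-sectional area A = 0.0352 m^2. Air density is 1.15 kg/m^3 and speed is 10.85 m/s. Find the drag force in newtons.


Fd = 0.5 * Cd * rho * A * v^2
Fd = 0.5 * 0.41 * 1.15 * 0.0352 * 10.85^2
v^2 = 117.7225
Fd = 0.5 * 0.41 * 1.15 * 0.0352 * 117.7225 = 0.9769 N

0.9769 N


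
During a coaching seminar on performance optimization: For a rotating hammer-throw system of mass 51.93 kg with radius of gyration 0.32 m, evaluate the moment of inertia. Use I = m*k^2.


I = m * k^2
I = 51.93 * 0.32^2
I = 51.93 * 0.1024 = 5.3176 kg*m^2

5.3176 kg*m^2


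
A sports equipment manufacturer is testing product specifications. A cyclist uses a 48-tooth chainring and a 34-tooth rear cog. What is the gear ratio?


GR = front_teeth / rear_teeth
GR = 48 / 34
GR = 1.4118

1.4118


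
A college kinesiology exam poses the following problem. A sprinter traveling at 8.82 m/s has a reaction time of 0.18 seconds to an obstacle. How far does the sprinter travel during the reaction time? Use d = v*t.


d = v * t
d = 8.82 * 0.18
d = 1.5876 m

1.5876 m


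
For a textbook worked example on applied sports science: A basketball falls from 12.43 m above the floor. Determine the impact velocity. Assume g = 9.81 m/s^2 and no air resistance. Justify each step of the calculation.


v = sqrt(2 * g * h)
v = sqrt(2 * 9.81 * 12.43)
v = sqrt(243.8766) = 15.6165 m/s

15.6165 m/s


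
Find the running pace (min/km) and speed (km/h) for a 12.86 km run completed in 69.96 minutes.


Pace = time / distance = 69.96 min / 12.86 km = 5.4401 min/km
Speed = distance / time_in_hours = 12.86 / 1.166 hr
Speed = 11.0292 km/h

5.4401 min/km, 11.0292 km/h


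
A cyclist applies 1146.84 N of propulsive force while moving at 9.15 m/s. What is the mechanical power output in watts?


P = F * v
P = 1146.84 * 9.15
P = 10493.586 W

10493.586 W


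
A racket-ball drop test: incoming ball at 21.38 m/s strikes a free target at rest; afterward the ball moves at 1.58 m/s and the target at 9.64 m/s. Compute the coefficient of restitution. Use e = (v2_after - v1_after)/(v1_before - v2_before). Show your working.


e = (v2_after - v1_after) / (v1_before - v2_before)
Numerator = 9.64 - 1.58 = 8.06
Denominator = 21.38 - 0 = 21.38
e = 8.06 / 21.38 = 0.377

0.377


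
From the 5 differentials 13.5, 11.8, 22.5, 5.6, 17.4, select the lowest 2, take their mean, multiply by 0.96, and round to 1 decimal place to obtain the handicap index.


All differentials: 13.5, 11.8, 22.5, 5.6, 17.4
Sorted: 5.6, 11.8, 13.5, 17.4, 22.5
Best 2: 5.6, 11.8
Average of best = 17.4 / 2 = 8.7
Raw index = 8.7 * 0.96 = 8.352
Handicap index = round(8.352, 1) = 8.4

8.4


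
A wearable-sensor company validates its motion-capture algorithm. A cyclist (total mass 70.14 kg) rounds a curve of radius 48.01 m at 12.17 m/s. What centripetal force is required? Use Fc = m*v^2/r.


Fc = m * v^2 / r
v^2 = 12.17^2 = 148.1089
Fc = 70.14 * 148.1089 / 48.01
Fc = 10388.3582 / 48.01 = 216.3791 N

216.3791 N


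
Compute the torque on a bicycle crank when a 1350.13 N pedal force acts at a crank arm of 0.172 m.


tau = F * d
tau = 1350.13 * 0.172
tau = 232.2224 N*m

232.2224 N*m


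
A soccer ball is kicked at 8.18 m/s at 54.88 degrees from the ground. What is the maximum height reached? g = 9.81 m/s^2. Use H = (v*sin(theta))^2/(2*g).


H = (v*sin(theta))^2 / (2*g)
vy = v*sin(theta) = 8.18 * sin(54.88 deg) = 6.6908 m/s
H = vy^2 / (2*g) = 44.7671 / (2*9.81)
H = 44.7671 / 19.62 = 2.2817 m

2.2817 m


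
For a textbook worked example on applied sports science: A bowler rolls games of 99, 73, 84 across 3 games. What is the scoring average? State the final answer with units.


Average = sum / n
Sum = 256
Average = 256 / 3 = 85.3333

85.3333


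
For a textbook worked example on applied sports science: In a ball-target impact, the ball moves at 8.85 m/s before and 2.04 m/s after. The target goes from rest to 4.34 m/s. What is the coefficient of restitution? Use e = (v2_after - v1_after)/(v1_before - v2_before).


e = (v2_after - v1_after) / (v1_before - v2_before)
Numerator = 4.34 - 2.04 = 2.3
Denominator = 8.85 - 0 = 8.85
e = 2.3 / 8.85 = 0.2599

0.2599


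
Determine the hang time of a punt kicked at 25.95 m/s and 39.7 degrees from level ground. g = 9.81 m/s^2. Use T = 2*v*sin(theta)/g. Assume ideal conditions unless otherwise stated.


T = 2*v*sin(theta)/g
sin(theta) = sin(39.7 deg) = 0.6388
T = 2*25.95*0.6388 / 9.81
T = 33.152 / 9.81 = 3.3794 s

3.3794 s


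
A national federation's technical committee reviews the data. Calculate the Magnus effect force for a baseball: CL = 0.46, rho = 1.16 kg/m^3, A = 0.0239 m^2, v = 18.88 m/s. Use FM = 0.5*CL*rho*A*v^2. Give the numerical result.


FM = 0.5 * CL * rho * A * v^2
FM = 0.5 * 0.46 * 1.16 * 0.0239 * 18.88^2
v^2 = 356.4544
FM = 0.5 * 0.46 * 1.16 * 0.0239 * 356.4544 = 2.2729 N

2.2729 N


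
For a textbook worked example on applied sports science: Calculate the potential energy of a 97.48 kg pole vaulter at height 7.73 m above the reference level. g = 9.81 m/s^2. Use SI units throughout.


PE = m * g * h
PE = 97.48 * 9.81 * 7.73
PE = 956.2788 * 7.73 = 7392.0351 J

7392.0351 J


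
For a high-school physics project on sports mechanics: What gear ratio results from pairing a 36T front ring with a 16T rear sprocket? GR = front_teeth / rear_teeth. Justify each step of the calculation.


GR = front_teeth / rear_teeth
GR = 36 / 16
GR = 2.25

2.25


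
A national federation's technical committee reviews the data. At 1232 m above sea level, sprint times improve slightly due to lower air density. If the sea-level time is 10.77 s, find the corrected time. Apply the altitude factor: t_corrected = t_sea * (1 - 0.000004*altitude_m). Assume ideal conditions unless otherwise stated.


Correction factor = 1 - 0.000004 * 1232 = 0.995072
t_corrected = t_sea * factor = 10.77 * 0.995072
t_corrected = 10.7169 s

10.7169 s


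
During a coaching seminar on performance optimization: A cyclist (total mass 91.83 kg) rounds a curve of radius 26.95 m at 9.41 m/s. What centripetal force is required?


Fc = m * v^2 / r
v^2 = 9.41^2 = 88.5481
Fc = 91.83 * 88.5481 / 26.95
Fc = 8131.372 / 26.95 = 301.7207 N

301.7207 N


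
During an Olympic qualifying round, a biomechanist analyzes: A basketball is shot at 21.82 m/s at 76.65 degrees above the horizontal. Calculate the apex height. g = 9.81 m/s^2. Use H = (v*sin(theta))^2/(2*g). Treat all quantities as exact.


H = (v*sin(theta))^2 / (2*g)
vy = v*sin(theta) = 21.82 * sin(76.65 deg) = 21.2304 m/s
H = vy^2 / (2*g) = 450.7288 / (2*9.81)
H = 450.7288 / 19.62 = 22.9729 m

22.9729 m


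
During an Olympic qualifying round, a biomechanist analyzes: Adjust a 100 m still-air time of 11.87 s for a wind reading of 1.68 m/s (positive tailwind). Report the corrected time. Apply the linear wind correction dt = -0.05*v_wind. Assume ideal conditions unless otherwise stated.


dt = -0.05 * v_wind = -0.05 * 1.68 = -0.084 s
t_corrected = t_still + dt = 11.87 + (-0.084)
t_corrected = 11.786 s

11.786 s


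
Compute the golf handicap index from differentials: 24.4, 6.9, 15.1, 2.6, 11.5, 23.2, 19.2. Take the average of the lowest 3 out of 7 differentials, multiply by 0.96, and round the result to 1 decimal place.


All differentials: 24.4, 6.9, 15.1, 2.6, 11.5, 23.2, 19.2
Sorted: 2.6, 6.9, 11.5, 15.1, 19.2, 23.2, 24.4
Best 3: 2.6, 6.9, 11.5
Average of best = 21 / 3 = 7
Raw index = 7 * 0.96 = 6.72
Handicap index = round(6.72, 1) = 6.7

6.7


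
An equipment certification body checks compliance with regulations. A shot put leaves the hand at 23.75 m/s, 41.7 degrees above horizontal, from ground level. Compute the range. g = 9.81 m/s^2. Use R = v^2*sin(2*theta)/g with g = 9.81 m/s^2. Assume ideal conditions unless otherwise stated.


R = v^2 * sin(2*theta) / g
Convert angle to radians: theta = 41.7 deg = 0.7278 rad
sin(2*theta) = sin(1.4556) = 0.9934
R = 23.75^2 * 0.9934 / 9.81
R = 564.0625 * 0.9934 / 9.81 = 57.1177 m

57.1177 m


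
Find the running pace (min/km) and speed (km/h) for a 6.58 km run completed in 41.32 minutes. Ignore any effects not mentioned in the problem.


Pace = time / distance = 41.32 min / 6.58 km = 6.2796 min/km
Speed = distance / time_in_hours = 6.58 / 0.6887 hr
Speed = 9.5547 km/h

6.2796 min/km, 9.5547 km/h


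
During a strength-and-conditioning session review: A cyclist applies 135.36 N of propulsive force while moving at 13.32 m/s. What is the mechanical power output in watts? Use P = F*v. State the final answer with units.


P = F * v
P = 135.36 * 13.32
P = 1802.9952 W

1802.9952 W


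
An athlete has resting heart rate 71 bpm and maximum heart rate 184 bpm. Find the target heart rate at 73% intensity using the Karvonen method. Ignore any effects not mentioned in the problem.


Target = HRrest + pct*(HRmax - HRrest)
Heart rate reserve = HRmax - HRrest = 184 - 71 = 113 bpm
Fraction = 73% = 0.73
Target = 71 + 0.73 * 113
Target = 71 + 82.49 = 153.49 bpm

153.49 bpm


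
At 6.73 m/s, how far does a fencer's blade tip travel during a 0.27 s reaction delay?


d = v * t
d = 6.73 * 0.27
d = 1.8171 m

1.8171 m


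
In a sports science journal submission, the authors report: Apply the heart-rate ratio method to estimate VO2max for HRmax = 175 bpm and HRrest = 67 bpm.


VO2max = 15.3 * HRmax / HRrest
VO2max = 15.3 * 175 / 67
VO2max = 2677.5 / 67 = 39.9627 mL/kg/min

39.9627 mL/kg/min


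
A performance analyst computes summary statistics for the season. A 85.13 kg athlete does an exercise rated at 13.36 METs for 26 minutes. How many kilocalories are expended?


kcal = MET * mass * time_hr
Convert time: 26 min = 0.4333 hr
kcal = 13.36 * 85.13 * 0.4333
kcal = 492.8459 kcal

492.8459 kcal


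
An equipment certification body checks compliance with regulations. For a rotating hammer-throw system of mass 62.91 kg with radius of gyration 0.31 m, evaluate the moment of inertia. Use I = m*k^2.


I = m * k^2
I = 62.91 * 0.31^2
I = 62.91 * 0.0961 = 6.0457 kg*m^2

6.0457 kg*m^2


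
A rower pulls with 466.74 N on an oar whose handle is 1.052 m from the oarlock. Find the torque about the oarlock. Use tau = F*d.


tau = F * d
tau = 466.74 * 1.052
tau = 491.0105 N*m

491.0105 N*m


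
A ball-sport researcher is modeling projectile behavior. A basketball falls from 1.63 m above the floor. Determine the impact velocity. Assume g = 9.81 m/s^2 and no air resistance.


v = sqrt(2 * g * h)
v = sqrt(2 * 9.81 * 1.63)
v = sqrt(31.9806) = 5.6551 m/s

5.6551 m/s


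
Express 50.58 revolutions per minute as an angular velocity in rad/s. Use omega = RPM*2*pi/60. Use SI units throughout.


omega = RPM * 2 * pi / 60
omega = 50.58 * 2 * 3.14159 / 60
omega = 317.8035 / 60 = 5.2967 rad/s

5.2967 rad/s


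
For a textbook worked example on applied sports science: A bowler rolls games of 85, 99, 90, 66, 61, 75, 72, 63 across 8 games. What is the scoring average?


Average = sum / n
Sum = 611
Average = 611 / 8 = 76.375

76.375


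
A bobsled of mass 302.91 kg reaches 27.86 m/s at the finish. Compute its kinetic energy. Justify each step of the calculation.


KE = 0.5 * m * v^2
KE = 0.5 * 302.91 * 27.86^2
KE = 0.5 * 302.91 * 776.1796 = 117556.2813 J

117556.2813 J


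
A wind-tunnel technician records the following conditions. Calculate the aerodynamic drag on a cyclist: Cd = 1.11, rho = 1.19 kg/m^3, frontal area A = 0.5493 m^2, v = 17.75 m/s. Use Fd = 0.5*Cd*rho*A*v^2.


Fd = 0.5 * Cd * rho * A * v^2
Fd = 0.5 * 1.11 * 1.19 * 0.5493 * 17.75^2
v^2 = 315.0625
Fd = 0.5 * 1.11 * 1.19 * 0.5493 * 315.0625 = 114.3 N

114.3 N


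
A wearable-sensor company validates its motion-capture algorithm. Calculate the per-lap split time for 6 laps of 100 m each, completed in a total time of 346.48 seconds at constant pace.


Split time = total_time / n_laps = 346.48 / 6
Split time = 57.7467 s per lap

57.7467 s


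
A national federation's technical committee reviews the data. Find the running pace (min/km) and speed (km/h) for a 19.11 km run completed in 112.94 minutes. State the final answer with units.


Pace = time / distance = 112.94 min / 19.11 km = 5.91 min/km
Speed = distance / time_in_hours = 19.11 / 1.8823 hr
Speed = 10.1523 km/h

5.91 min/km, 10.1523 km/h


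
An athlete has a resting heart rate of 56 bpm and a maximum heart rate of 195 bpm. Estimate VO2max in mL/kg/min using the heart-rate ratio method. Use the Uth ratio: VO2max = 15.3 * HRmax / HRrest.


VO2max = 15.3 * HRmax / HRrest
VO2max = 15.3 * 195 / 56
VO2max = 2983.5 / 56 = 53.2768 mL/kg/min

53.2768 mL/kg/min


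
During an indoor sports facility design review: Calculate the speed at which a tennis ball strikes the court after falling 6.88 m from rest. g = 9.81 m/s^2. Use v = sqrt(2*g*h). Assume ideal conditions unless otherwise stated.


v = sqrt(2 * g * h)
v = sqrt(2 * 9.81 * 6.88)
v = sqrt(134.9856) = 11.6183 m/s

11.6183 m/s


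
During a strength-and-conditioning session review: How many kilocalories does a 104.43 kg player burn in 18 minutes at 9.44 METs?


kcal = MET * mass * time_hr
Convert time: 18 min = 0.3 hr
kcal = 9.44 * 104.43 * 0.3
kcal = 295.7458 kcal

295.7458 kcal


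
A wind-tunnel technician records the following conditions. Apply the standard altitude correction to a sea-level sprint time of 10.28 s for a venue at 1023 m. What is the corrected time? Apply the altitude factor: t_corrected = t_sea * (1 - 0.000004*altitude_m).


Correction factor = 1 - 0.000004 * 1023 = 0.995908
t_corrected = t_sea * factor = 10.28 * 0.995908
t_corrected = 10.2379 s

10.2379 s


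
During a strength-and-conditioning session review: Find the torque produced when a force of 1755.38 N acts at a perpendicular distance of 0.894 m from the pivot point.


tau = F * d
tau = 1755.38 * 0.894
tau = 1569.3097 N*m

1569.3097 N*m


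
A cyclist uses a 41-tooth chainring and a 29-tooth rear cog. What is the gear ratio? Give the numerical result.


GR = front_teeth / rear_teeth
GR = 41 / 29
GR = 1.4138

1.4138


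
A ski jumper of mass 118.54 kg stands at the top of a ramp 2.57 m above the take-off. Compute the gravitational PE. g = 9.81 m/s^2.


PE = m * g * h
PE = 118.54 * 9.81 * 2.57
PE = 1162.8774 * 2.57 = 2988.5949 J

2988.5949 J


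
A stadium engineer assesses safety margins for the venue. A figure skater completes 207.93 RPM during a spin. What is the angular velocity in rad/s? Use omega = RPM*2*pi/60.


omega = RPM * 2 * pi / 60
omega = 207.93 * 2 * 3.14159 / 60
omega = 1306.4627 / 60 = 21.7744 rad/s

21.7744 rad/s


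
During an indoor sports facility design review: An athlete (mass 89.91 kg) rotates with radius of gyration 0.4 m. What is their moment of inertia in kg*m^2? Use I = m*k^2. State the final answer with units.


I = m * k^2
I = 89.91 * 0.4^2
I = 89.91 * 0.16 = 14.3856 kg*m^2

14.3856 kg*m^2


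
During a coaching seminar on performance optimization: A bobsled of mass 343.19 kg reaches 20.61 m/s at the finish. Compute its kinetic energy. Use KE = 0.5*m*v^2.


KE = 0.5 * m * v^2
KE = 0.5 * 343.19 * 20.61^2
KE = 0.5 * 343.19 * 424.7721 = 72888.7685 J

72888.7685 J


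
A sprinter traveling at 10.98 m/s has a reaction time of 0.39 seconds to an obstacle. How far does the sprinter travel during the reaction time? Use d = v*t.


d = v * t
d = 10.98 * 0.39
d = 4.2822 m

4.2822 m


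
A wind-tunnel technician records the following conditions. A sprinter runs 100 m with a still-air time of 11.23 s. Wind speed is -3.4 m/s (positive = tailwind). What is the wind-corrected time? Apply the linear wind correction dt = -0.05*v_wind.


dt = -0.05 * v_wind = -0.05 * -3.4 = 0.17 s
t_corrected = t_still + dt = 11.23 + (0.17)
t_corrected = 11.4 s

11.4 s


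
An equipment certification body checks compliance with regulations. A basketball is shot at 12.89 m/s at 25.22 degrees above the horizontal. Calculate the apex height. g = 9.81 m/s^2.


H = (v*sin(theta))^2 / (2*g)
vy = v*sin(theta) = 12.89 * sin(25.22 deg) = 5.4924 m/s
H = vy^2 / (2*g) = 30.1661 / (2*9.81)
H = 30.1661 / 19.62 = 1.5375 m

1.5375 m


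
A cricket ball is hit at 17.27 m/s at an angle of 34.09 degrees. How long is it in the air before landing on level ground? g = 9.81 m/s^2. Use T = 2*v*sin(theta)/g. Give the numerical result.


T = 2*v*sin(theta)/g
sin(theta) = sin(34.09 deg) = 0.5605
T = 2*17.27*0.5605 / 9.81
T = 19.3595 / 9.81 = 1.9734 s

1.9734 s


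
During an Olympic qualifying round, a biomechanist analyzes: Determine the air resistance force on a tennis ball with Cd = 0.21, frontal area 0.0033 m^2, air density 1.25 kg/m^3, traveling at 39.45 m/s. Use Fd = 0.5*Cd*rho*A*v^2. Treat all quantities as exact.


Fd = 0.5 * Cd * rho * A * v^2
Fd = 0.5 * 0.21 * 1.25 * 0.0033 * 39.45^2
v^2 = 1556.3025
Fd = 0.5 * 0.21 * 1.25 * 0.0033 * 1556.3025 = 0.6741 N

0.6741 N


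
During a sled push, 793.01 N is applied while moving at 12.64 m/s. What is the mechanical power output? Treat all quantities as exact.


P = F * v
P = 793.01 * 12.64
P = 10023.6464 W

10023.6464 W


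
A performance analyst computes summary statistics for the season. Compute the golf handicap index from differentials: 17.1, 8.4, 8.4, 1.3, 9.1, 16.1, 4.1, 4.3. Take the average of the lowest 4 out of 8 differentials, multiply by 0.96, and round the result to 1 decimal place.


All differentials: 17.1, 8.4, 8.4, 1.3, 9.1, 16.1, 4.1, 4.3
Sorted: 1.3, 4.1, 4.3, 8.4, 8.4, 9.1, 16.1, 17.1
Best 4: 1.3, 4.1, 4.3, 8.4
Average of best = 18.1 / 4 = 4.525
Raw index = 4.525 * 0.96 = 4.344
Handicap index = round(4.344, 1) = 4.3

4.3


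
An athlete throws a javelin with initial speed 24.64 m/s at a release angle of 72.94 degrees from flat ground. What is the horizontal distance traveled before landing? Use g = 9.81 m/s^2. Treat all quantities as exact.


R = v^2 * sin(2*theta) / g
Convert angle to radians: theta = 72.94 deg = 1.273 rad
sin(2*theta) = sin(2.5461) = 0.5609
R = 24.64^2 * 0.5609 / 9.81
R = 607.1296 * 0.5609 / 9.81 = 34.7152 m

34.7152 m


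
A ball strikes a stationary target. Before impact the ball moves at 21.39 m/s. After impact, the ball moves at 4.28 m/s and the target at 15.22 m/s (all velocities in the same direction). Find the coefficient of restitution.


e = (v2_after - v1_after) / (v1_before - v2_before)
Numerator = 15.22 - 4.28 = 10.94
Denominator = 21.39 - 0 = 21.39
e = 10.94 / 21.39 = 0.5115

0.5115


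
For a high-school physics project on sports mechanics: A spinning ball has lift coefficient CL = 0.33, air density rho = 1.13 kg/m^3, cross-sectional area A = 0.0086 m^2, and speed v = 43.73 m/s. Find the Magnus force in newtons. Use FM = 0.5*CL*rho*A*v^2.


FM = 0.5 * CL * rho * A * v^2
FM = 0.5 * 0.33 * 1.13 * 0.0086 * 43.73^2
v^2 = 1912.3129
FM = 0.5 * 0.33 * 1.13 * 0.0086 * 1912.3129 = 3.0663 N

3.0663 N


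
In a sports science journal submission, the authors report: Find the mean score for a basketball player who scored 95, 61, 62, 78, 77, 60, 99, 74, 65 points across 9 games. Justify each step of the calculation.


Average = sum / n
Sum = 671
Average = 671 / 9 = 74.5556

74.5556


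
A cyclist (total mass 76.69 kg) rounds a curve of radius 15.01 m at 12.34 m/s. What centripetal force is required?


Fc = m * v^2 / r
v^2 = 12.34^2 = 152.2756
Fc = 76.69 * 152.2756 / 15.01
Fc = 11678.0158 / 15.01 = 778.0157 N

778.0157 N


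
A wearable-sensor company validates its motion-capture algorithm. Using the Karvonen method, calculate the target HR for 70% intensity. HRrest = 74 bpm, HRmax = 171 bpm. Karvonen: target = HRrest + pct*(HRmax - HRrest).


Target = HRrest + pct*(HRmax - HRrest)
Heart rate reserve = HRmax - HRrest = 171 - 74 = 97 bpm
Fraction = 70% = 0.7
Target = 74 + 0.7 * 97
Target = 74 + 67.9 = 141.9 bpm

141.9 bpm


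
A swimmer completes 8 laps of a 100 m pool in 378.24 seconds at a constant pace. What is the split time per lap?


Split time = total_time / n_laps = 378.24 / 8
Split time = 47.28 s per lap

47.28 s


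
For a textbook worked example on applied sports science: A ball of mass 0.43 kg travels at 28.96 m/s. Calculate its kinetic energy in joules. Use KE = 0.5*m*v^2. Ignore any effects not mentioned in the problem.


KE = 0.5 * m * v^2
KE = 0.5 * 0.43 * 28.96^2
KE = 0.5 * 0.43 * 838.6816 = 180.3165 J

180.3165 J


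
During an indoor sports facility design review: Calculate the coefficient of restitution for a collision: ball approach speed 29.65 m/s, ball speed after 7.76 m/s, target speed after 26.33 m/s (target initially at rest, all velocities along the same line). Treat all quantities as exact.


e = (v2_after - v1_after) / (v1_before - v2_before)
Numerator = 26.33 - 7.76 = 18.57
Denominator = 29.65 - 0 = 29.65
e = 18.57 / 29.65 = 0.6263

0.6263


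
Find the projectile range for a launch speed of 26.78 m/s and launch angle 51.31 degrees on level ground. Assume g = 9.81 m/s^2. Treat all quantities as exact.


R = v^2 * sin(2*theta) / g
Convert angle to radians: theta = 51.31 deg = 0.8955 rad
sin(2*theta) = sin(1.7911) = 0.9758
R = 26.78^2 * 0.9758 / 9.81
R = 717.1684 * 0.9758 / 9.81 = 71.3397 m

71.3397 m


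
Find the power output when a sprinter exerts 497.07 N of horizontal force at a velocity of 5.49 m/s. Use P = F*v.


P = F * v
P = 497.07 * 5.49
P = 2728.9143 W

2728.9143 W


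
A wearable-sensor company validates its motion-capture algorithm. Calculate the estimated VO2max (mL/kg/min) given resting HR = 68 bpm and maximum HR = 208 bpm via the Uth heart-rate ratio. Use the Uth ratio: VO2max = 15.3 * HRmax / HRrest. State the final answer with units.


VO2max = 15.3 * HRmax / HRrest
VO2max = 15.3 * 208 / 68
VO2max = 3182.4 / 68 = 46.8 mL/kg/min

46.8 mL/kg/min


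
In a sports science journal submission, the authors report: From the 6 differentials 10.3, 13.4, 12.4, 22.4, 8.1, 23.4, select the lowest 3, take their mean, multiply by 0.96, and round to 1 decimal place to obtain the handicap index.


All differentials: 10.3, 13.4, 12.4, 22.4, 8.1, 23.4
Sorted: 8.1, 10.3, 12.4, 13.4, 22.4, 23.4
Best 3: 8.1, 10.3, 12.4
Average of best = 30.8 / 3 = 10.2667
Raw index = 10.2667 * 0.96 = 9.856
Handicap index = round(9.856, 1) = 9.9

9.9


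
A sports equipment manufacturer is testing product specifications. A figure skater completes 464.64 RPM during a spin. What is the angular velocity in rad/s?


omega = RPM * 2 * pi / 60
omega = 464.64 * 2 * 3.14159 / 60
omega = 2919.4192 / 60 = 48.657 rad/s

48.657 rad/s


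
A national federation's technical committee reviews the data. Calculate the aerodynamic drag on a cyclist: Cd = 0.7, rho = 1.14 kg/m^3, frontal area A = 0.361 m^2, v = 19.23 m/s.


Fd = 0.5 * Cd * rho * A * v^2
Fd = 0.5 * 0.7 * 1.14 * 0.361 * 19.23^2
v^2 = 369.7929
Fd = 0.5 * 0.7 * 1.14 * 0.361 * 369.7929 = 53.2646 N

53.2646 N


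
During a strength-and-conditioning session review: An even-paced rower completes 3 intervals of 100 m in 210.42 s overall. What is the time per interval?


Split time = total_time / n_laps = 210.42 / 3
Split time = 70.14 s per lap

70.14 s


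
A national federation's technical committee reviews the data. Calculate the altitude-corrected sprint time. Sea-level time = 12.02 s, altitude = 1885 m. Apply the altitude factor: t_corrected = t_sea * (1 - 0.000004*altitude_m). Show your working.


Correction factor = 1 - 0.000004 * 1885 = 0.99246
t_corrected = t_sea * factor = 12.02 * 0.99246
t_corrected = 11.9294 s

11.9294 s


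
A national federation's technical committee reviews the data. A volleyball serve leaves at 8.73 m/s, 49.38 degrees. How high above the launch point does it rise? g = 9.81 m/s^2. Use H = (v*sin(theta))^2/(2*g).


H = (v*sin(theta))^2 / (2*g)
vy = v*sin(theta) = 8.73 * sin(49.38 deg) = 6.6265 m/s
H = vy^2 / (2*g) = 43.9099 / (2*9.81)
H = 43.9099 / 19.62 = 2.238 m

2.238 m


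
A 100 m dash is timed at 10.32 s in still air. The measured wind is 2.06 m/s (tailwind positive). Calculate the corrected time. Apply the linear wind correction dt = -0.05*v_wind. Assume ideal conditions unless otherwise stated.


dt = -0.05 * v_wind = -0.05 * 2.06 = -0.103 s
t_corrected = t_still + dt = 10.32 + (-0.103)
t_corrected = 10.217 s

10.217 s


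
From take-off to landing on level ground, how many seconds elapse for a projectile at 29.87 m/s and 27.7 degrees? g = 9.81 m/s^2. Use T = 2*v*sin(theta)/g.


T = 2*v*sin(theta)/g
sin(theta) = sin(27.7 deg) = 0.4648
T = 2*29.87*0.4648 / 9.81
T = 27.7697 / 9.81 = 2.8308 s

2.8308 s


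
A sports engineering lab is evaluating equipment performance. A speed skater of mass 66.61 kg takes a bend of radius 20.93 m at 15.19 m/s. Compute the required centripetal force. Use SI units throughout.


Fc = m * v^2 / r
v^2 = 15.19^2 = 230.7361
Fc = 66.61 * 230.7361 / 20.93
Fc = 15369.3316 / 20.93 = 734.3207 N

734.3207 N


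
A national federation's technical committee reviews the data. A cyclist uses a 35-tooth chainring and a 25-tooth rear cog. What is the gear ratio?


GR = front_teeth / rear_teeth
GR = 35 / 25
GR = 1.4

1.4


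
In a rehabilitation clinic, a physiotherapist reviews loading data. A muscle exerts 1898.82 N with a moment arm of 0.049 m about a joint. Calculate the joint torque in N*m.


tau = F * d
tau = 1898.82 * 0.049
tau = 93.0422 N*m

93.0422 N*m


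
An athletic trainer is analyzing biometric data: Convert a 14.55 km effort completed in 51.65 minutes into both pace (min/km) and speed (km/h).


Pace = time / distance = 51.65 min / 14.55 km = 3.5498 min/km
Speed = distance / time_in_hours = 14.55 / 0.8608 hr
Speed = 16.9022 km/h

3.5498 min/km, 16.9022 km/h


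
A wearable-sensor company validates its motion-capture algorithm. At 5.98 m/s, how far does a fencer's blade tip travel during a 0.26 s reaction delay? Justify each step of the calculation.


d = v * t
d = 5.98 * 0.26
d = 1.5548 m

1.5548 m


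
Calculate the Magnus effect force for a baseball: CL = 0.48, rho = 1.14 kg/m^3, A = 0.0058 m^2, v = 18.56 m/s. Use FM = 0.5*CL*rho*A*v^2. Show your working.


FM = 0.5 * CL * rho * A * v^2
FM = 0.5 * 0.48 * 1.14 * 0.0058 * 18.56^2
v^2 = 344.4736
FM = 0.5 * 0.48 * 1.14 * 0.0058 * 344.4736 = 0.5466 N

0.5466 N


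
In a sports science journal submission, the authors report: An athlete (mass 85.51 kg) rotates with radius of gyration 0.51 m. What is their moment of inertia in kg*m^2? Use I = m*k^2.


I = m * k^2
I = 85.51 * 0.51^2
I = 85.51 * 0.2601 = 22.2412 kg*m^2

22.2412 kg*m^2


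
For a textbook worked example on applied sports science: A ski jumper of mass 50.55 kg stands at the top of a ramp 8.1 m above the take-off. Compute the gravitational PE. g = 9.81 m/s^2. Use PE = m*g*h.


PE = m * g * h
PE = 50.55 * 9.81 * 8.1
PE = 495.8955 * 8.1 = 4016.7535 J

4016.7535 J


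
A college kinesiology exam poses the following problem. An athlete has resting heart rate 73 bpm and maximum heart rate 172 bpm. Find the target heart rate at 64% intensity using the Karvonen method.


Target = HRrest + pct*(HRmax - HRrest)
Heart rate reserve = HRmax - HRrest = 172 - 73 = 99 bpm
Fraction = 64% = 0.64
Target = 73 + 0.64 * 99
Target = 73 + 63.36 = 136.36 bpm

136.36 bpm


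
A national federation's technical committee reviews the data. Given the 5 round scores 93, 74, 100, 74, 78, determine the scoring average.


Average = sum / n
Sum = 419
Average = 419 / 5 = 83.8

83.8


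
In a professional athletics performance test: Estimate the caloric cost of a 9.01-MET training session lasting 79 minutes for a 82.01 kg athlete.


kcal = MET * mass * time_hr
Convert time: 79 min = 1.3167 hr
kcal = 9.01 * 82.01 * 1.3167
kcal = 972.8983 kcal

972.8983 kcal


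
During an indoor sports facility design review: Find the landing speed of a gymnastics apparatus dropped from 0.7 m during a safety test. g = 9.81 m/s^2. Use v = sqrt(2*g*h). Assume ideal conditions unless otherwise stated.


v = sqrt(2 * g * h)
v = sqrt(2 * 9.81 * 0.7)
v = sqrt(13.734) = 3.7059 m/s

3.7059 m/s


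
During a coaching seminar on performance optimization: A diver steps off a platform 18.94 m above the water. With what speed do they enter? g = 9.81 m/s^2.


v = sqrt(2 * g * h)
v = sqrt(2 * 9.81 * 18.94)
v = sqrt(371.6028) = 19.277 m/s

19.277 m/s


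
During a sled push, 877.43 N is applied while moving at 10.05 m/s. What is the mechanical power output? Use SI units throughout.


P = F * v
P = 877.43 * 10.05
P = 8818.1715 W

8818.1715 W


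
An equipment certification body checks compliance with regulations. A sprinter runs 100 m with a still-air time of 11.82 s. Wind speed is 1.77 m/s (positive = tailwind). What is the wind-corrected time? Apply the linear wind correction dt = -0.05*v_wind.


dt = -0.05 * v_wind = -0.05 * 1.77 = -0.0885 s
t_corrected = t_still + dt = 11.82 + (-0.0885)
t_corrected = 11.7315 s

11.7315 s


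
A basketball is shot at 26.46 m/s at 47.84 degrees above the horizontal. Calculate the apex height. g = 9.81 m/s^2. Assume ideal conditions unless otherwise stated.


H = (v*sin(theta))^2 / (2*g)
vy = v*sin(theta) = 26.46 * sin(47.84 deg) = 19.6141 m/s
H = vy^2 / (2*g) = 384.7127 / (2*9.81)
H = 384.7127 / 19.62 = 19.6082 m

19.6082 m
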